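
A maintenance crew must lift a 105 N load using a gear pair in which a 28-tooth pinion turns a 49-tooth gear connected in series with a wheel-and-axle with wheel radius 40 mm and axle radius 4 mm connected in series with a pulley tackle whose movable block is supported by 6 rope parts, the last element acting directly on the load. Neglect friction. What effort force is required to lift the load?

1 N

Gear pair MA = 49/28 = 1.75.
Wheel-and-axle MA = R/r = 40/4 = 10.
Block-and-tackle MA = number of supporting rope parts = 6.
Combined ideal MA = 1.75 × 10 × 6 = 105.
Effort = load / MA = 105 / 105 = 1 N.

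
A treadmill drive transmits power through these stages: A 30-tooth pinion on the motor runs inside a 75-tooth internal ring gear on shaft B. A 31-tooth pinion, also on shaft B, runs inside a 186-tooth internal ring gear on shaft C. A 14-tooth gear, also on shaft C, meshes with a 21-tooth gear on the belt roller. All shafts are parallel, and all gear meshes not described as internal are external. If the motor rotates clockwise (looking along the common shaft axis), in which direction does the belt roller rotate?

the motor → shaft B: internal mesh, same direction → CW.
shaft B → shaft C: internal mesh, same direction → CW.
shaft C → the belt roller: external mesh, 1 reversal → CCW.
1 reversal in total — an odd number — so the belt roller turns opposite to the motor.

anticlockwise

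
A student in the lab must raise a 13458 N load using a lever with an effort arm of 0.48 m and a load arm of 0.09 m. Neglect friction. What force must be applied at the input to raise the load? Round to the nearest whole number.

2523 N

Lever MA = effort arm / load arm = 0.48/0.09 = 5.3333.
Effort = load / MA = 13458 / 5.3333 = 2523.4 N.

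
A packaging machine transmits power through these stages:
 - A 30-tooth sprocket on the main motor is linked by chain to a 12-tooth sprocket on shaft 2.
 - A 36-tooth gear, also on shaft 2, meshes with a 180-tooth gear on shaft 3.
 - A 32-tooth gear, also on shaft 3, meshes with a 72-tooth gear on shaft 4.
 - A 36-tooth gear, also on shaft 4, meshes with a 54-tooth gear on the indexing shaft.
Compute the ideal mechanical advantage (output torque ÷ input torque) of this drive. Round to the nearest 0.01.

Each stage contributes driven/driver: chain 12/30 = 0.4, gear mesh 180/36 = 5, gear mesh 72/32 = 2.25, gear mesh 54/36 = 1.5.
Overall: 0.4 × 5 × 2.25 × 1.5 = 6.75.

6.75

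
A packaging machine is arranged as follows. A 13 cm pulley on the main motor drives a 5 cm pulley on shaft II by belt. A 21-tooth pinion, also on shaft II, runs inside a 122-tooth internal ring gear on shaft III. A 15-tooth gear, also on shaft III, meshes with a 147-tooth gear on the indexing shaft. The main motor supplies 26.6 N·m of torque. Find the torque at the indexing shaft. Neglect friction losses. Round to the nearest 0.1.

After the belt (5/13): 26.6 × 0.38462 = 10.231 N·m
After the internal gear (122/21): 10.231 × 5.8095 = 59.436 N·m
After the gear mesh (147/15): 59.436 × 9.8 = 582.47 N·m

582.5 N·m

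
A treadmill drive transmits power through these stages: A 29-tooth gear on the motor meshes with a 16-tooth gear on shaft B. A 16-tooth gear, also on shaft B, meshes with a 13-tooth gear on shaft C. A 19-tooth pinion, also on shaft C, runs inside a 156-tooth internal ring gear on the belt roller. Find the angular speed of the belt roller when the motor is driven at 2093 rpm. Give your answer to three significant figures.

569 rpm

gear mesh 16/29 = 0.55172 → 2093/0.55172 = 3793.6 rpm
gear mesh 13/16 = 0.8125 → 3793.6/0.8125 = 4669 rpm
internal gear 156/19 = 8.2105 → 4669/8.2105 = 568.66 rpm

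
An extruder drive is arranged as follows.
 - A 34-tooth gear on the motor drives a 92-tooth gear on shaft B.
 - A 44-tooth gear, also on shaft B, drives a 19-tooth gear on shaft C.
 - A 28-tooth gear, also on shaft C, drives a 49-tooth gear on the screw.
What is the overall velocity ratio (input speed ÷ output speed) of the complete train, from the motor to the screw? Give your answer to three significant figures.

2.04

Each stage contributes driven/driver: gear mesh 92/34 = 2.7059, gear mesh 19/44 = 0.43182, gear mesh 49/28 = 1.75.
Overall: 2.7059 × 0.43182 × 1.75 = 2.0448.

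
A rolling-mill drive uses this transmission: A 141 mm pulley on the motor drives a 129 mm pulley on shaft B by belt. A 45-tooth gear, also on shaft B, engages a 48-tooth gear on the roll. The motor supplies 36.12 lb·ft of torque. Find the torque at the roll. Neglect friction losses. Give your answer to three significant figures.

35.2 lb·ft

belt 129/141 = 0.91489 → τ = 36.12·0.91489 = 33.046 lb·ft
gear mesh 48/45 = 1.0667 → τ = 33.046·1.0667 = 35.249 lb·ft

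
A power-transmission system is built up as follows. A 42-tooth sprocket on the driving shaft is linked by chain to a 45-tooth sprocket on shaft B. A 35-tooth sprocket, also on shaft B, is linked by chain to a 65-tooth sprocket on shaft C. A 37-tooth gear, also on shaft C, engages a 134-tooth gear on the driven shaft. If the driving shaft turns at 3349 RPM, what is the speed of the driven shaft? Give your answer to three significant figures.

chain 45/42 = 1.0714 → 3349/1.0714 = 3125.7 RPM
chain 65/35 = 1.8571 → 3125.7/1.8571 = 1683.1 RPM
gear mesh 134/37 = 3.6216 → 1683.1/3.6216 = 464.73 RPM

465 RPM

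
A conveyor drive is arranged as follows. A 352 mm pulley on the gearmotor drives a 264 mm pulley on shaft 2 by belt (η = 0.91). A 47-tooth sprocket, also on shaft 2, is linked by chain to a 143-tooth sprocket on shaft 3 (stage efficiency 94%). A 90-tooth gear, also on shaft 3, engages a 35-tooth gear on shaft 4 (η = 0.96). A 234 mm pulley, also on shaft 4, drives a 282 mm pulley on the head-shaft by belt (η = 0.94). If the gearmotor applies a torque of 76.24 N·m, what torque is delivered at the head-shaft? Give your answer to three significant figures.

62.9 N·m

Belt: ratio = 264/352 = 0.75; torque at shaft 2 = 76.24 × 0.75 × 0.91 = 52.034 N·m.
Chain: ratio = 143/47 = 3.0426; torque at shaft 3 = 52.034 × 3.0426 × 0.94 = 148.82 N·m.
Gear mesh: ratio = 35/90 = 0.38889; torque at shaft 4 = 148.82 × 0.38889 × 0.96 = 55.558 N·m.
Belt: ratio = 282/234 = 1.2051; torque at the head-shaft = 55.558 × 1.2051 × 0.94 = 62.937 N·m.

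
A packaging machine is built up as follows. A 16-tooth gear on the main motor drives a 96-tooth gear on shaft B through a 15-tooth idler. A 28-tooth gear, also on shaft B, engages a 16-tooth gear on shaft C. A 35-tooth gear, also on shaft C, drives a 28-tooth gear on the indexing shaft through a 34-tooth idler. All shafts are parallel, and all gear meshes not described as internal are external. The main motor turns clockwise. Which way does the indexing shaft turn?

the main motor → shaft B: driver → idler → driven is 2 external meshes, 2 reversals → CW.
shaft B → shaft C: external mesh, 1 reversal → CCW.
shaft C → the indexing shaft: driver → idler → driven is 2 external meshes, 2 reversals → CCW.
5 reversals in total — an odd number — so the indexing shaft turns opposite to the main motor.

counterclockwise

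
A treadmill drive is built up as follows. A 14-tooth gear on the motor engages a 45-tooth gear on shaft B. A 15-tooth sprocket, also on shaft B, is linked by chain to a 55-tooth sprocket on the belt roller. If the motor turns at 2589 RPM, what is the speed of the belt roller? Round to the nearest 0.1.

the motor → shaft B (gear mesh, 45/14): 2589 ÷ 3.2143 = 805.47 RPM
shaft B → the belt roller (chain, 55/15): 805.47 ÷ 3.6667 = 219.67 RPM

219.7 RPM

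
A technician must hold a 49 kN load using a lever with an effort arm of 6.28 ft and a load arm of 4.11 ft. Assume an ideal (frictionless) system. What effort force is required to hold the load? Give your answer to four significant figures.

32.07 kN

Lever MA = effort arm / load arm = 6.28/4.11 = 1.528.
Effort = load / MA = 49 / 1.528 = 32.068 kN.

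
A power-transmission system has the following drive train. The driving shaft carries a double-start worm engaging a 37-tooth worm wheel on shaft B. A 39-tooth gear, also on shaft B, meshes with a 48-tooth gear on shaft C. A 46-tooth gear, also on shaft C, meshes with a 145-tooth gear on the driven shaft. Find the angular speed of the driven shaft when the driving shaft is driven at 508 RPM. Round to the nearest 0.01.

7.08 RPM

Worm: ratio = 37/2 = 18.5, so shaft B turns at 508 / 18.5 = 27.459 RPM.
Gear mesh: ratio = 48/39 = 1.2308, so shaft C turns at 27.459 / 1.2308 = 22.311 RPM.
Gear mesh: ratio = 145/46 = 3.1522, so the driven shaft turns at 22.311 / 3.1522 = 7.0779 RPM.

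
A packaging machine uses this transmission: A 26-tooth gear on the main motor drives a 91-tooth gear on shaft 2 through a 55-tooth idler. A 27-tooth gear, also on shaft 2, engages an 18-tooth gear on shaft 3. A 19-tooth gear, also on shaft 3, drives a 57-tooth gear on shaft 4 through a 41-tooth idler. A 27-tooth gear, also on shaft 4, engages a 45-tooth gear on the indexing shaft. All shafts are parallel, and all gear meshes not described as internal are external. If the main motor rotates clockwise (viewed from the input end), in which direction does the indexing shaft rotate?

the main motor → shaft 2: driver → idler → driven is 2 external meshes, 2 reversals → CW.
shaft 2 → shaft 3: external mesh, 1 reversal → CCW.
shaft 3 → shaft 4: driver → idler → driven is 2 external meshes, 2 reversals → CCW.
shaft 4 → the indexing shaft: external mesh, 1 reversal → CW.
6 reversals in total — an even number — so the indexing shaft turns the same way as the main motor.

clockwise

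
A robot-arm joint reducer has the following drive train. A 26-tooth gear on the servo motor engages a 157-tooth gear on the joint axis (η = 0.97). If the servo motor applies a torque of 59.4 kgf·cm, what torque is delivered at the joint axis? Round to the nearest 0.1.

347.9 kgf·cm

Gear mesh: ratio = 157/26 = 6.0385; torque at the joint axis = 59.4 × 6.0385 × 0.97 = 347.92 kgf·cm.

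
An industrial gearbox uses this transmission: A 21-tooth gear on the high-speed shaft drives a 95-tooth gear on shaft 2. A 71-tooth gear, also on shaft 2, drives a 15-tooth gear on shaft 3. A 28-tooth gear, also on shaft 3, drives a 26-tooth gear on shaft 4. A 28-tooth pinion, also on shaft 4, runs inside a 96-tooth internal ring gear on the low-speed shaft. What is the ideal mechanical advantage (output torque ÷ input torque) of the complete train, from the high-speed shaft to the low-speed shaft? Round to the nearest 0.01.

3.04

Each stage contributes driven/driver: gear mesh 95/21 = 4.5238, gear mesh 15/71 = 0.21127, gear mesh 26/28 = 0.92857, internal gear 96/28 = 3.4286.
Overall: 4.5238 × 0.21127 × 0.92857 × 3.4286 = 3.0427.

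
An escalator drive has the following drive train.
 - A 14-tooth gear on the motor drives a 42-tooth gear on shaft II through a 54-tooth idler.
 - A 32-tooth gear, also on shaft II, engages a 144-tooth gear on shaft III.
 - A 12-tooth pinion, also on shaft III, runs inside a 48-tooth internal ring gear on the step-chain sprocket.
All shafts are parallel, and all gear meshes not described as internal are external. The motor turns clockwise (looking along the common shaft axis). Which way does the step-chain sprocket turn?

counterclockwise

the motor → shaft II: driver → idler → driven is 2 external meshes, 2 reversals → CW.
shaft II → shaft III: external mesh, 1 reversal → CCW.
shaft III → the step-chain sprocket: internal mesh, same direction → CCW.
3 reversals in total — an odd number — so the step-chain sprocket turns opposite to the motor.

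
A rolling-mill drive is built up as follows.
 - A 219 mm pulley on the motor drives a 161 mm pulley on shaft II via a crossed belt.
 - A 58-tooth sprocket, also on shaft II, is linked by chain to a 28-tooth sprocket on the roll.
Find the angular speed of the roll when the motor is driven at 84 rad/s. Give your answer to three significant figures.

237 rad/s

belt 161/219 = 0.73516 → 84/0.73516 = 114.26 rad/s
chain 28/58 = 0.48276 → 114.26/0.48276 = 236.68 rad/s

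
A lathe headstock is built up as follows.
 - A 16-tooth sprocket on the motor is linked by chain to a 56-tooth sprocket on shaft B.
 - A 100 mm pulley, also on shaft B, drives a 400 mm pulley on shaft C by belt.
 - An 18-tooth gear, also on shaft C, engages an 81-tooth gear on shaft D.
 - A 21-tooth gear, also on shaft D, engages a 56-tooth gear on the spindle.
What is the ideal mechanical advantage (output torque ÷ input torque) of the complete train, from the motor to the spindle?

Each stage contributes driven/driver: chain 56/16 = 3.5, belt 400/100 = 4, gear mesh 81/18 = 4.5, gear mesh 56/21 = 2.6667.
Overall: 3.5 × 4 × 4.5 × 2.6667 = 168.

168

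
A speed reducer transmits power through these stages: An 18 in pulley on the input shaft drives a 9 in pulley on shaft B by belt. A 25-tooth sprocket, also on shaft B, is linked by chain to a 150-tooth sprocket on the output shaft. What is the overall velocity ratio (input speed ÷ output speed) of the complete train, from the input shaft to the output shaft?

Each stage contributes driven/driver: belt 9/18 = 0.5, chain 150/25 = 6.
Overall: 0.5 × 6 = 3.

3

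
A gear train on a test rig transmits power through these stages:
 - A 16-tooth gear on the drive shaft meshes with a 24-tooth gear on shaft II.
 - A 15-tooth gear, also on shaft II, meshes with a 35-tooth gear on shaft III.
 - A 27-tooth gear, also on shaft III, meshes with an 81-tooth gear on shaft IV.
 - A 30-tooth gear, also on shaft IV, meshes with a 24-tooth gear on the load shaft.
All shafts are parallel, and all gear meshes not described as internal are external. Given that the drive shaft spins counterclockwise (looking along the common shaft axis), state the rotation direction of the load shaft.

the drive shaft → shaft II: external mesh, 1 reversal → CW.
shaft II → shaft III: external mesh, 1 reversal → CCW.
shaft III → shaft IV: external mesh, 1 reversal → CW.
shaft IV → the load shaft: external mesh, 1 reversal → CCW.
4 reversals in total — an even number — so the load shaft turns the same way as the drive shaft.

counterclockwise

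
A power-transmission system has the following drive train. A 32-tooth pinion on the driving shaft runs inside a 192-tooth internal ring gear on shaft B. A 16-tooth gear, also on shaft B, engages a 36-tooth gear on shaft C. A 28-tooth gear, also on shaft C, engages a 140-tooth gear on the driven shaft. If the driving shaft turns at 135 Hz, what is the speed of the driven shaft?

the driving shaft → shaft B (internal gear, 192/32): 135 ÷ 6 = 22.5 Hz
shaft B → shaft C (gear mesh, 36/16): 22.5 ÷ 2.25 = 10 Hz
shaft C → the driven shaft (gear mesh, 140/28): 10 ÷ 5 = 2 Hz

2 Hz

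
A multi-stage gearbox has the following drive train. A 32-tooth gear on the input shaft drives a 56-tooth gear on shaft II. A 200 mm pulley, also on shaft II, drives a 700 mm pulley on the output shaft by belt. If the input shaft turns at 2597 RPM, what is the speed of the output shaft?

Gear mesh: ratio = 56/32 = 1.75, so shaft II turns at 2597 / 1.75 = 1484 RPM.
Belt: ratio = 700/200 = 3.5, so the output shaft turns at 1484 / 3.5 = 424 RPM.

424 RPM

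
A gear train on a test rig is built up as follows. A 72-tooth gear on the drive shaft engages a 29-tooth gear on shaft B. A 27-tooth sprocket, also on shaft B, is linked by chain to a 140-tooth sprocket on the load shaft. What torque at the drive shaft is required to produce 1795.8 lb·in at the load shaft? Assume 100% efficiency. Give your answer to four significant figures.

Overall ratio R = 0.40278 × 5.1852 = 2.0885.
Input torque = output torque / R = 1795.8 / 2.0885 = 859.86 lb·in.

859.9 lb·in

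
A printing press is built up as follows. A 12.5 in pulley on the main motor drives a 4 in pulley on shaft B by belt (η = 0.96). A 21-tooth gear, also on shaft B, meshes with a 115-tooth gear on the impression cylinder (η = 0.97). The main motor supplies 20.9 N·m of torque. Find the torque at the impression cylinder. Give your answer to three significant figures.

34.1 N·m

belt 4/12.5 = 0.32 → τ = 20.9·0.32·0.96 = 6.4205 N·m
gear mesh 115/21 = 5.4762 → τ = 6.4205·5.4762·0.97 = 34.105 N·m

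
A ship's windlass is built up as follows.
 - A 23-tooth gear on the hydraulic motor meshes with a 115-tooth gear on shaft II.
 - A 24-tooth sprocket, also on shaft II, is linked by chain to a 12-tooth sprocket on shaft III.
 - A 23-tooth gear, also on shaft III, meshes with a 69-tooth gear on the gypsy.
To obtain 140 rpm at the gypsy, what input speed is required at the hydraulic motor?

Overall ratio R = 5 × 0.5 × 3 = 7.5.
Required input speed = output speed × R = 140 × 7.5 = 1050 rpm.

1050 rpm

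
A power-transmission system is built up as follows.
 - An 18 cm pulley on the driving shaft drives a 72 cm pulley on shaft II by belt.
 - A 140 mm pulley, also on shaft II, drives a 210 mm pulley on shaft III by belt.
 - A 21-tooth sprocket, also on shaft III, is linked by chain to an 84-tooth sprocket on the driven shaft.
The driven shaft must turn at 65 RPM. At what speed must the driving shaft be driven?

1560 RPM

Overall ratio R = 4 × 1.5 × 4 = 24.
Required input speed = output speed × R = 65 × 24 = 1560 RPM.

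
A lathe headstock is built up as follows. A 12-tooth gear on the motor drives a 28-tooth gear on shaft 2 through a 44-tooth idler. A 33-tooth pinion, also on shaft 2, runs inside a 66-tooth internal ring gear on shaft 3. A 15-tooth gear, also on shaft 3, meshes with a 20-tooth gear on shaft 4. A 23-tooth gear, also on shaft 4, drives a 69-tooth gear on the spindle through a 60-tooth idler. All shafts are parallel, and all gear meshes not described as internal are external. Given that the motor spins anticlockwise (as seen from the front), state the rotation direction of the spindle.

clockwise

the motor → shaft 2: driver → idler → driven is 2 external meshes, 2 reversals → CCW.
shaft 2 → shaft 3: internal mesh, same direction → CCW.
shaft 3 → shaft 4: external mesh, 1 reversal → CW.
shaft 4 → the spindle: driver → idler → driven is 2 external meshes, 2 reversals → CW.
5 reversals in total — an odd number — so the spindle turns opposite to the motor.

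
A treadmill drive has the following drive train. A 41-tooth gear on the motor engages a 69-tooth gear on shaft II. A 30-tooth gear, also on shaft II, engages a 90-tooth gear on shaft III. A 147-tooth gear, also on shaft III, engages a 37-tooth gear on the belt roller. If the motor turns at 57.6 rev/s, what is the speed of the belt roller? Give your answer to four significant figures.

Gear mesh: ratio = 69/41 = 1.6829, so shaft II turns at 57.6 / 1.6829 = 34.226 rev/s.
Gear mesh: ratio = 90/30 = 3, so shaft III turns at 34.226 / 3 = 11.409 rev/s.
Gear mesh: ratio = 37/147 = 0.2517, so the belt roller turns at 11.409 / 0.2517 = 45.326 rev/s.

45.33 rev/s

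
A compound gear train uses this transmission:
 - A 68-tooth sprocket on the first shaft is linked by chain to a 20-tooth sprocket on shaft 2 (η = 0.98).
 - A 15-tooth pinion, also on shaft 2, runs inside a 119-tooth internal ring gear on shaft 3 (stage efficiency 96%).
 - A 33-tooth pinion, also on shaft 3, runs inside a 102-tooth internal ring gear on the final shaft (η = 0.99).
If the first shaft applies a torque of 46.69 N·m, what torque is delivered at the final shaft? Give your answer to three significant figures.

After the chain (20/68): 46.69 × 0.29412 × 0.98 = 13.458 N·m
After the internal gear (119/15): 13.458 × 7.9333 × 0.96 = 102.49 N·m
After the internal gear (102/33): 102.49 × 3.0909 × 0.99 = 313.63 N·m

314 N·m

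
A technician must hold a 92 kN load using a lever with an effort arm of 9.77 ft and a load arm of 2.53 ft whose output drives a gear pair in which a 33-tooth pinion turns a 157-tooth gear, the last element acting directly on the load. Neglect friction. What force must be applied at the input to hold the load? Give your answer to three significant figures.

Lever MA = effort arm / load arm = 9.77/2.53 = 3.8617.
Gear pair MA = 157/33 = 4.7576.
Combined ideal MA = 3.8617 × 4.7576 = 18.372.
Effort = load / MA = 92 / 18.372 = 5.0076 kN.

5.01 kN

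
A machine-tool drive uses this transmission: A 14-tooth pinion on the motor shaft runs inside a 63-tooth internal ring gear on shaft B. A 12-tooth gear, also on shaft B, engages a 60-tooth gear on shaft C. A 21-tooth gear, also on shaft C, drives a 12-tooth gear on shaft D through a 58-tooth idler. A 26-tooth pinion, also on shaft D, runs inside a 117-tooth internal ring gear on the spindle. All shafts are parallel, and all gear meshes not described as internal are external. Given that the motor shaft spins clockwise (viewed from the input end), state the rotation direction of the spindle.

counterclockwise

the motor shaft → shaft B: internal mesh, same direction → CW.
shaft B → shaft C: external mesh, 1 reversal → CCW.
shaft C → shaft D: driver → idler → driven is 2 external meshes, 2 reversals → CCW.
shaft D → the spindle: internal mesh, same direction → CCW.
3 reversals in total — an odd number — so the spindle turns opposite to the motor shaft.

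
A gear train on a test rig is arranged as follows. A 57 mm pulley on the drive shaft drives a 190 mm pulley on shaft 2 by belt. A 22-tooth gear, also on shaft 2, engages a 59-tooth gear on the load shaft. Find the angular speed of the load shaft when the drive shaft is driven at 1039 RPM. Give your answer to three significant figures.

116 RPM

belt 190/57 = 3.3333 → 1039/3.3333 = 311.7 RPM
gear mesh 59/22 = 2.6818 → 311.7/2.6818 = 116.23 RPM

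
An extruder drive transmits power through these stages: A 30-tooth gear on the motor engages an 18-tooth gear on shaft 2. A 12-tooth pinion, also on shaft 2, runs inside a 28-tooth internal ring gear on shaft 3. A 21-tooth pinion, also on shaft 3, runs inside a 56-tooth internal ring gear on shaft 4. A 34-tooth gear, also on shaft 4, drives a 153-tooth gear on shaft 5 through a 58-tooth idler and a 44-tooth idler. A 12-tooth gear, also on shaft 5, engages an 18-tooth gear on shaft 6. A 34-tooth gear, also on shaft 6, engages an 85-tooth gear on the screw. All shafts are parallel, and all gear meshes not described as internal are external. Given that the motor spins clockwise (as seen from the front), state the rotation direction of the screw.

clockwise

the motor → shaft 2: external mesh, 1 reversal → CCW.
shaft 2 → shaft 3: internal mesh, same direction → CCW.
shaft 3 → shaft 4: internal mesh, same direction → CCW.
shaft 4 → shaft 5: driver → idler → idler → driven is 3 external meshes, 3 reversals → CW.
shaft 5 → shaft 6: external mesh, 1 reversal → CCW.
shaft 6 → the screw: external mesh, 1 reversal → CW.
6 reversals in total — an even number — so the screw turns the same way as the motor.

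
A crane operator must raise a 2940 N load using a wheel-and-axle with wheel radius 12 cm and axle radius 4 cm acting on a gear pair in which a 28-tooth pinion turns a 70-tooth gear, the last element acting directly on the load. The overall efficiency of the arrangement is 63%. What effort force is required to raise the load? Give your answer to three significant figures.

Wheel-and-axle MA = R/r = 12/4 = 3.
Gear pair MA = 70/28 = 2.5.
Combined ideal MA = 3 × 2.5 = 7.5.
Actual MA = 7.5 × 0.63 = 4.725.
Effort = load / actual MA = 2940 / 4.725 = 622.22 N.

622 N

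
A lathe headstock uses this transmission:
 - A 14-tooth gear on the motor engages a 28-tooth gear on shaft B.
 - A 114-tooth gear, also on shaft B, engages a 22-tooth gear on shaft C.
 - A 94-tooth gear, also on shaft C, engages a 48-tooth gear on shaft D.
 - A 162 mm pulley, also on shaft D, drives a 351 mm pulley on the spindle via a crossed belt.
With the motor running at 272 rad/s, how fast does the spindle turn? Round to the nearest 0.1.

637.0 rad/s

the motor → shaft B (gear mesh, 28/14): 272 ÷ 2 = 136 rad/s
shaft B → shaft C (gear mesh, 22/114): 136 ÷ 0.19298 = 704.73 rad/s
shaft C → shaft D (gear mesh, 48/94): 704.73 ÷ 0.51064 = 1380.1 rad/s
shaft D → the spindle (belt, 351/162): 1380.1 ÷ 2.1667 = 636.97 rad/s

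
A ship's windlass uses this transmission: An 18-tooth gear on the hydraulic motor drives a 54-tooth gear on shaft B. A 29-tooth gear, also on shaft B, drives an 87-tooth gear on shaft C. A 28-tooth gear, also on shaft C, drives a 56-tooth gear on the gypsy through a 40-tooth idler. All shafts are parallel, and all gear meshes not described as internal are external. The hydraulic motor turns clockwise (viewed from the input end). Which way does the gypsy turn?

clockwise

the hydraulic motor → shaft B: external mesh, 1 reversal → CCW.
shaft B → shaft C: external mesh, 1 reversal → CW.
shaft C → the gypsy: driver → idler → driven is 2 external meshes, 2 reversals → CW.
4 reversals in total — an even number — so the gypsy turns the same way as the hydraulic motor.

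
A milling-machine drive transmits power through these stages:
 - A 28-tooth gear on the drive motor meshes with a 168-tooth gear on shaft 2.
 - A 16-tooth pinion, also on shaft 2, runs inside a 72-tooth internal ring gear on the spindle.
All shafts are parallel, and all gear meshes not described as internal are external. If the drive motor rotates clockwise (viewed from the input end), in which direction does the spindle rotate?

the drive motor → shaft 2: external mesh, 1 reversal → CCW.
shaft 2 → the spindle: internal mesh, same direction → CCW.
1 reversal in total — an odd number — so the spindle turns opposite to the drive motor.

counterclockwise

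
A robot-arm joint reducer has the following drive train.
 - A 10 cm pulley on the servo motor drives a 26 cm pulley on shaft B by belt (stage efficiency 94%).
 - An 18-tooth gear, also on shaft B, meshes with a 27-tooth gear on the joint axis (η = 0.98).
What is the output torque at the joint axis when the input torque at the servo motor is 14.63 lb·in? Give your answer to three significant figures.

52.6 lb·in

belt 26/10 = 2.6 → τ = 14.63·2.6·0.94 = 35.756 lb·in
gear mesh 27/18 = 1.5 → τ = 35.756·1.5·0.98 = 52.561 lb·in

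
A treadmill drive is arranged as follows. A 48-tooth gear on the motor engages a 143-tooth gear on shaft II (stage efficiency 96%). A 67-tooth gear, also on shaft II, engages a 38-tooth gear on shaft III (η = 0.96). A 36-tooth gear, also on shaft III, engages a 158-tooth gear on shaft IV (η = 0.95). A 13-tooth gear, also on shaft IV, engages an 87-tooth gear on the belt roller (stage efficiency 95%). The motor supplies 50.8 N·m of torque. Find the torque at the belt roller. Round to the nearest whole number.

2097 N·m

After the gear mesh (143/48): 50.8 × 2.9792 × 0.96 = 145.29 N·m
After the gear mesh (38/67): 145.29 × 0.56716 × 0.96 = 79.106 N·m
After the gear mesh (158/36): 79.106 × 4.3889 × 0.95 = 329.83 N·m
After the gear mesh (87/13): 329.83 × 6.6923 × 0.95 = 2096.9 N·m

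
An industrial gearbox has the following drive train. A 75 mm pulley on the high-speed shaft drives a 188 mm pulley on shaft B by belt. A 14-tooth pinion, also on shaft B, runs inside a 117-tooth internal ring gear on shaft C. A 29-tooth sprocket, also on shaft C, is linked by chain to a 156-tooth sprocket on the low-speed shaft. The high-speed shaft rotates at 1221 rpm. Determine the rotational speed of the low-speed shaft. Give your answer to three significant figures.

10.8 rpm

Belt: ratio = 188/75 = 2.5067, so shaft B turns at 1221 / 2.5067 = 487.1 rpm.
Internal gear: ratio = 117/14 = 8.3571, so shaft C turns at 487.1 / 8.3571 = 58.286 rpm.
Chain: ratio = 156/29 = 5.3793, so the low-speed shaft turns at 58.286 / 5.3793 = 10.835 rpm.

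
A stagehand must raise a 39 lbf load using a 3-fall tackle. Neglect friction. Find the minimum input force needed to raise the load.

Block-and-tackle MA = number of supporting rope parts = 3.
Effort = load / MA = 39 / 3 = 13 lbf.

13 lbf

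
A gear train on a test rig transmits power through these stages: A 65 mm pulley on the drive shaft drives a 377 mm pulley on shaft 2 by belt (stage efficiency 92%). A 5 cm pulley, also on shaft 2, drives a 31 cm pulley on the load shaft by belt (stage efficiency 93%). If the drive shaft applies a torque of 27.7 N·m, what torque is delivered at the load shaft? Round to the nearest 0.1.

852.3 N·m

After the belt (377/65): 27.7 × 5.8 × 0.92 = 147.81 N·m
After the belt (31/5): 147.81 × 6.2 × 0.93 = 852.26 N·m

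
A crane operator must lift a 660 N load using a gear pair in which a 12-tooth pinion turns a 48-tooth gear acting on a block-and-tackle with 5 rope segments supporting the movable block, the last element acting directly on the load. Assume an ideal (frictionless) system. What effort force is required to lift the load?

33 N

Gear pair MA = 48/12 = 4.
Block-and-tackle MA = number of supporting rope parts = 5.
Combined ideal MA = 4 × 5 = 20.
Effort = load / MA = 660 / 20 = 33 N.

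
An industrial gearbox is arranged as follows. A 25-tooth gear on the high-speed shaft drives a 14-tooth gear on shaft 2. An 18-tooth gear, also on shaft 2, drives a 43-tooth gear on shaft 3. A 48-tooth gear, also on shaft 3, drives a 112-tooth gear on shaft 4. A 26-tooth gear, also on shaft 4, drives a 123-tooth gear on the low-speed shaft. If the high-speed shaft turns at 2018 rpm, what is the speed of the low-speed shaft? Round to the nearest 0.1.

136.7 rpm

Gear mesh: ratio = 14/25 = 0.56, so shaft 2 turns at 2018 / 0.56 = 3603.6 rpm.
Gear mesh: ratio = 43/18 = 2.3889, so shaft 3 turns at 3603.6 / 2.3889 = 1508.5 rpm.
Gear mesh: ratio = 112/48 = 2.3333, so shaft 4 turns at 1508.5 / 2.3333 = 646.49 rpm.
Gear mesh: ratio = 123/26 = 4.7308, so the low-speed shaft turns at 646.49 / 4.7308 = 136.66 rpm.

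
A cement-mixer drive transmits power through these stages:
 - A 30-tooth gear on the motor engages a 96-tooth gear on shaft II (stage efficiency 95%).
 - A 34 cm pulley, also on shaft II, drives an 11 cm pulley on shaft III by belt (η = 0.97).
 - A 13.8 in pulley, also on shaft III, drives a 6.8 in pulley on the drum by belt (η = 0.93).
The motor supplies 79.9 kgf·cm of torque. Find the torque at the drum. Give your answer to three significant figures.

34.9 kgf·cm

Gear mesh: ratio = 96/30 = 3.2; torque at shaft II = 79.9 × 3.2 × 0.95 = 242.9 kgf·cm.
Belt: ratio = 11/34 = 0.32353; torque at shaft III = 242.9 × 0.32353 × 0.97 = 76.226 kgf·cm.
Belt: ratio = 6.8/13.8 = 0.49275; torque at the drum = 76.226 × 0.49275 × 0.93 = 34.932 kgf·cm.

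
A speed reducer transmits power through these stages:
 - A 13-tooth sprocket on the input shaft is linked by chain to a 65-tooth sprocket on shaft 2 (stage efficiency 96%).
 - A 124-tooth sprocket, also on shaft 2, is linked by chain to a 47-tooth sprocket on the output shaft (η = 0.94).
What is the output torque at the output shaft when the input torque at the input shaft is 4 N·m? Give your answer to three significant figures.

After the chain (65/13): 4 × 5 × 0.96 = 19.2 N·m
After the chain (47/124): 19.2 × 0.37903 × 0.94 = 6.8408 N·m

6.84 N·m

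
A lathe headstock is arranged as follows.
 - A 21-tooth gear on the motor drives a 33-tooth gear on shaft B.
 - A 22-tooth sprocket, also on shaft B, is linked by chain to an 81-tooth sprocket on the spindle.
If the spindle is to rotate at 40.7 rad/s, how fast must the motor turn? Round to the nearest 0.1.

235.5 rad/s

Overall ratio R = 1.5714 × 3.6818 = 5.7857.
Required input speed = output speed × R = 40.7 × 5.7857 = 235.48 rad/s.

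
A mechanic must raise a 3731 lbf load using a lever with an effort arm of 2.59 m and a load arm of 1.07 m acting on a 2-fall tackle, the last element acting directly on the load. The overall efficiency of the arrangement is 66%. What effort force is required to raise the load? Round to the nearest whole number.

1168 lbf

Lever MA = effort arm / load arm = 2.59/1.07 = 2.4206.
Block-and-tackle MA = number of supporting rope parts = 2.
Combined ideal MA = 2.4206 × 2 = 4.8411.
Actual MA = 4.8411 × 0.66 = 3.1951.
Effort = load / actual MA = 3731 / 3.1951 = 1167.7 lbf.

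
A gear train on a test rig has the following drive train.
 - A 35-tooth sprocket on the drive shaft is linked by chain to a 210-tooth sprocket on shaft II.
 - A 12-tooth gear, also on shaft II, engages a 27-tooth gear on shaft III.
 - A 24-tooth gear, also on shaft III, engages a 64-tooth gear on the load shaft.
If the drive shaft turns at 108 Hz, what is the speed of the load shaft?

3 Hz

the drive shaft → shaft II (chain, 210/35): 108 ÷ 6 = 18 Hz
shaft II → shaft III (gear mesh, 27/12): 18 ÷ 2.25 = 8 Hz
shaft III → the load shaft (gear mesh, 64/24): 8 ÷ 2.6667 = 3 Hz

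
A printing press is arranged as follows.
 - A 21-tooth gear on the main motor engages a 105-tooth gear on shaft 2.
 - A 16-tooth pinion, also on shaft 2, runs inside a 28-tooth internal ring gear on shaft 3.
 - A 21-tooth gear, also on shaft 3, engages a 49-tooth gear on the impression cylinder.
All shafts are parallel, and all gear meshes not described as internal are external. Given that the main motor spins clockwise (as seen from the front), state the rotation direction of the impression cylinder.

clockwise

the main motor → shaft 2: external mesh, 1 reversal → CCW.
shaft 2 → shaft 3: internal mesh, same direction → CCW.
shaft 3 → the impression cylinder: external mesh, 1 reversal → CW.
2 reversals in total — an even number — so the impression cylinder turns the same way as the main motor.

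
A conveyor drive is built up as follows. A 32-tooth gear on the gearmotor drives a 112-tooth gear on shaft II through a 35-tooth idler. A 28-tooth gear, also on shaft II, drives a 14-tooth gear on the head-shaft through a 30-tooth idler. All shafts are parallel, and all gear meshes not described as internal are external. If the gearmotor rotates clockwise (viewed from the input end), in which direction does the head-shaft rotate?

clockwise

the gearmotor → shaft II: driver → idler → driven is 2 external meshes, 2 reversals → CW.
shaft II → the head-shaft: driver → idler → driven is 2 external meshes, 2 reversals → CW.
4 reversals in total — an even number — so the head-shaft turns the same way as the gearmotor.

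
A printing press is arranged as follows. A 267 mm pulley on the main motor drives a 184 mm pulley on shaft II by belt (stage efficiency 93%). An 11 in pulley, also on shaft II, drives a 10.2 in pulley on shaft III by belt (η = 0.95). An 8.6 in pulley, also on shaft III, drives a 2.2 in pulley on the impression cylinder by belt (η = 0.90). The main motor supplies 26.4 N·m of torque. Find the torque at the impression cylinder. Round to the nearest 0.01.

After the belt (184/267): 26.4 × 0.68914 × 0.93 = 16.92 N·m
After the belt (10.2/11): 16.92 × 0.92727 × 0.95 = 14.905 N·m
After the belt (2.2/8.6): 14.905 × 0.25581 × 0.90 = 3.4316 N·m

3.43 N·m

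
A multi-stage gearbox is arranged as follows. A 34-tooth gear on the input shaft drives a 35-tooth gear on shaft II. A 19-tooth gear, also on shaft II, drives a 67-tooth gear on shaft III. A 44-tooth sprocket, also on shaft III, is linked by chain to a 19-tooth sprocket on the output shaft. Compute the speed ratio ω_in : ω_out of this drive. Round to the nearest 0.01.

1.57

Each stage contributes driven/driver: gear mesh 35/34 = 1.0294, gear mesh 67/19 = 3.5263, chain 19/44 = 0.43182.
Overall: 1.0294 × 3.5263 × 0.43182 = 1.5675.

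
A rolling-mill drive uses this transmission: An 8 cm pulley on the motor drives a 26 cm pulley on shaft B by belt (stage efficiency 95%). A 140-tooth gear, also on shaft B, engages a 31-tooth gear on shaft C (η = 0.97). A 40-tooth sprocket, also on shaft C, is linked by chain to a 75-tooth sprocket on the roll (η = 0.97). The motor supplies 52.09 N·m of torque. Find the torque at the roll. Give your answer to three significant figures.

belt 26/8 = 3.25 → τ = 52.09·3.25·0.95 = 160.83 N·m
gear mesh 31/140 = 0.22143 → τ = 160.83·0.22143·0.97 = 34.544 N·m
chain 75/40 = 1.875 → τ = 34.544·1.875·0.97 = 62.826 N·m

62.8 N·m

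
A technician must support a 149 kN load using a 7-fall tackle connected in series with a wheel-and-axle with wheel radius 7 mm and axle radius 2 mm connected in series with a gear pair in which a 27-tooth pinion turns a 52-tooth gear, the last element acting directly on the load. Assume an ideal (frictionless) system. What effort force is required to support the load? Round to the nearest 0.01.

Block-and-tackle MA = number of supporting rope parts = 7.
Wheel-and-axle MA = R/r = 7/2 = 3.5.
Gear pair MA = 52/27 = 1.9259.
Combined ideal MA = 7 × 3.5 × 1.9259 = 47.185.
Effort = load / MA = 149 / 47.185 = 3.1578 kN.

3.16 kN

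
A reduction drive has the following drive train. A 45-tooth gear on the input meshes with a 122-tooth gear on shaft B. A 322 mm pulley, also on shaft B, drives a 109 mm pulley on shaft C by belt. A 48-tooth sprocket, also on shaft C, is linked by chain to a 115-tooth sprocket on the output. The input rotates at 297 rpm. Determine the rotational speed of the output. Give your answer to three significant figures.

135 rpm

the input → shaft B (gear mesh, 122/45): 297 ÷ 2.7111 = 109.55 rpm
shaft B → shaft C (belt, 109/322): 109.55 ÷ 0.33851 = 323.62 rpm
shaft C → the output (chain, 115/48): 323.62 ÷ 2.3958 = 135.08 rpm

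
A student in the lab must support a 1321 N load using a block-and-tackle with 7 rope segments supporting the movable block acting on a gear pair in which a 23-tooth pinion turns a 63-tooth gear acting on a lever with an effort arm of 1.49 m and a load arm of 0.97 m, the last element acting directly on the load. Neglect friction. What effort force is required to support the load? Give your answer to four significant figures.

Block-and-tackle MA = number of supporting rope parts = 7.
Gear pair MA = 63/23 = 2.7391.
Lever MA = effort arm / load arm = 1.49/0.97 = 1.5361.
Combined ideal MA = 7 × 2.7391 × 1.5361 = 29.453.
Effort = load / MA = 1321 / 29.453 = 44.852 N.

44.85 N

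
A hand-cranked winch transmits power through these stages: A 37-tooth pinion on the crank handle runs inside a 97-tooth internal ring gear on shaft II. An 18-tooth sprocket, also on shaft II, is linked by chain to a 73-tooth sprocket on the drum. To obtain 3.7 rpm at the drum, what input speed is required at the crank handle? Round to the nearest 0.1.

Overall ratio R = 2.6216 × 4.0556 = 10.632.
Required input speed = output speed × R = 3.7 × 10.632 = 39.339 rpm.

39.3 rpm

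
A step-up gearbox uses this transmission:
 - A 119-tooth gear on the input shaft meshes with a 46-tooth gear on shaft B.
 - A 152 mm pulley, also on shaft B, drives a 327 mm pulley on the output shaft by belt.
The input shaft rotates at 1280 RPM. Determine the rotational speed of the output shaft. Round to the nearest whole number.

1539 RPM

Gear mesh: ratio = 46/119 = 0.38655, so shaft B turns at 1280 / 0.38655 = 3311.3 RPM.
Belt: ratio = 327/152 = 2.1513, so the output shaft turns at 3311.3 / 2.1513 = 1539.2 RPM.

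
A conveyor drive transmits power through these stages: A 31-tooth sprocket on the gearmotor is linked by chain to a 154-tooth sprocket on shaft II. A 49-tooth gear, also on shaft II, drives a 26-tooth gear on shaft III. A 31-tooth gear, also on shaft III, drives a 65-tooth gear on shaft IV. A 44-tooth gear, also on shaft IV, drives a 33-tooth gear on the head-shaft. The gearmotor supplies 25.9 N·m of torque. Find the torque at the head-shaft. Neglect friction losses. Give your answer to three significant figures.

After the chain (154/31): 25.9 × 4.9677 = 128.66 N·m
After the gear mesh (26/49): 128.66 × 0.53061 = 68.271 N·m
After the gear mesh (65/31): 68.271 × 2.0968 = 143.15 N·m
After the gear mesh (33/44): 143.15 × 0.75 = 107.36 N·m

107 N·m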